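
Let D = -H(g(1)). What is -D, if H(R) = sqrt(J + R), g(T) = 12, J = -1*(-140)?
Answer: 2*sqrt(38) ≈ 12.329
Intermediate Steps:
J = 140
H(R) = sqrt(140 + R)
D = -2*sqrt(38) (D = -sqrt(140 + 12) = -sqrt(152) = -2*sqrt(38) ≈ -12.329)
-D = -(-2)*sqrt(38) = 2*sqrt(38)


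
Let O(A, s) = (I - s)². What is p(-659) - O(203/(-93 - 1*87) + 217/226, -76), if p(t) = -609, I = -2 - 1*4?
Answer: -5509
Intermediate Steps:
I = -6 (I = -2 - 4 = -6)
O(A, s) = (-6 - s)²
p(-659) - O(203/(-93 - 1*87) + 217/226, -76) = -609 - (6 - 76)² = -609 - 1*(-70)² = -609 - 1*4900 = -609 - 4900 = -5509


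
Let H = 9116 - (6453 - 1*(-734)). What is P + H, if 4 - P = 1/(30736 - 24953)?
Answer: 11178538/5783 ≈ 1933.0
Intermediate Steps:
P = 23131/5783 (P = 4 - 1/(30736 - 24953) = 4 - 1/5783 = 23131/5783 ≈ 3.9998)
H = 1929 (H = 9116 - (6453 + 734) = 9116 - 1*7187 = 9116 - 7187 = 1929)
P + H = 23131/5783 + 1929 = 11178538/5783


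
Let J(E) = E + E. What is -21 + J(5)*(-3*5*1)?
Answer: -171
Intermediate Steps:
J(E) = 2*E
-21 + J(5)*(-3*5*1) = -21 + (2*5)*(-3*5*1) = -21 + 10*(-15*1) = -21 + 10*(-15) = -21 - 150 = -171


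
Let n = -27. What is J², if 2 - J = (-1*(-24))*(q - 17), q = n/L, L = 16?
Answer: 811801/4 ≈ 2.0295e+5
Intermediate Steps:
q = -27/16 ≈ -1.6875
J = 901/2 (J = 2 - (-1*(-24))*(-27/16 - 17) = 2 - 24*(-299)/16 = 2 - 1*(-897/2) = 2 + 897/2 = 901/2 ≈ 450.50)
J² = (901/2)² = 811801/4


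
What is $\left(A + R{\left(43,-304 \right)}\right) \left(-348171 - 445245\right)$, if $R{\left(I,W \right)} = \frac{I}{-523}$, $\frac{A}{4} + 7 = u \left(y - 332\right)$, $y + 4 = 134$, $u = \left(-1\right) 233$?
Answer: $- \frac{78109730417160}{523} \approx -1.4935 \cdot 10^{11}$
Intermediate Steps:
$u = -233$
$y = 130$ ($y = -4 + 134 = 130$)
$A = 188236$ ($A = -28 + 4 \left(- 233 \left(130 - 332\right)\right) = -28 + 4 \left(\left(-233\right) \left(-202\right)\right) = -28 + 4 \cdot 47066 = -28 + 188264 = 188236$)
$R{\left(I,W \right)} = - \frac{I}{523}$ ($R{\left(I,W \right)} = I \left(- \frac{1}{523}\right) = - \frac{I}{523}$)
$\left(A + R{\left(43,-304 \right)}\right) \left(-348171 - 445245\right) = \left(188236 - \frac{43}{523}\right) \left(-348171 - 445245\right) = \left(188236 - \frac{43}{523}\right) \left(-793416\right) = \frac{98447385}{523} \left(-793416\right) = - \frac{78109730417160}{523}$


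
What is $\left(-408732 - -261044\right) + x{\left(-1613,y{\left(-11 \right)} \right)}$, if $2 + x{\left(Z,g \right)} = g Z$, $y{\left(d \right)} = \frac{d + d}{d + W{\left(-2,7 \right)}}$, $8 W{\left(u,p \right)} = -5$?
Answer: $- \frac{14019058}{93} \approx -1.5074 \cdot 10^{5}$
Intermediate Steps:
$W{\left(u,p \right)} = - \frac{5}{8}$ ($W{\left(u,p \right)} = \frac{1}{8} \left(-5\right) = - \frac{5}{8}$)
$y{\left(d \right)} = \frac{2 d}{- \frac{5}{8} + d}$ ($y{\left(d \right)} = \frac{d + d}{d - \frac{5}{8}} = \frac{2 d}{- \frac{5}{8} + d}$)
$x{\left(Z,g \right)} = -2 + Z g$ ($x{\left(Z,g \right)} = -2 + g Z = -2 + Z g$)
$\left(-408732 - -261044\right) + x{\left(-1613,y{\left(-11 \right)} \right)} = \left(-408732 - -261044\right) - \left(2 + 1613 \cdot 16 \left(-11\right) \frac{1}{-5 + 8 \left(-11\right)}\right) = \left(-408732 + 261044\right) - \left(2 + 1613 \cdot 16 \left(-11\right) \frac{1}{-5 - 88}\right) = -147688 - \left(2 + 1613 \cdot 16 \left(-11\right) \frac{1}{-93}\right) = -147688 - \left(2 + 1613 \cdot 16 \left(-11\right) \left(- \frac{1}{93}\right)\right) = -147688 - \frac{284074}{93} = - \frac{14019058}{93}$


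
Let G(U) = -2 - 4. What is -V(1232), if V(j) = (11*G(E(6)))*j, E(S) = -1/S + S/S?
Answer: 81312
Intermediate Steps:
E(S) = 1 - 1/S (E(S) = -1/S + 1 = 1 - 1/S)
G(U) = -6
V(j) = -66*j (V(j) = (11*(-6))*j = -66*j)
-V(1232) = -(-66)*1232 = -1*(-81312) = 81312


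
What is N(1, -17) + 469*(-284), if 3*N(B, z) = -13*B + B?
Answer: -133200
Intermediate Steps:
N(B, z) = -4*B (N(B, z) = (-13*B + B)/3 = (-12*B)/3 = -4*B)
N(1, -17) + 469*(-284) = -4*1 + 469*(-284) = -4 - 133196 = -133200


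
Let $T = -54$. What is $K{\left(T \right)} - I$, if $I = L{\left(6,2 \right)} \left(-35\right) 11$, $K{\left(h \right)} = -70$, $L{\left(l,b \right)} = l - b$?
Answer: $1470$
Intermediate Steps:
$I = -1540$ ($I = \left(6 - 2\right) \left(-35\right) 11 = 4 \left(-35\right) 11 = \left(-140\right) 11 = -1540$)
$K{\left(T \right)} - I = -70 - -1540 = -70 + 1540 = 1470$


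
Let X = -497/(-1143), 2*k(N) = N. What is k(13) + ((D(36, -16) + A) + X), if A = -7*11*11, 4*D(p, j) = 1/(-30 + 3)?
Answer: -11522461/13716 ≈ -840.07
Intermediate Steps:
k(N) = N/2
D(p, j) = -1/108 (D(p, j) = 1/(4*(-30 + 3)) = (¼)/(-27) = (¼)*(-1/27) = -1/108)
A = -847 (A = -77*11 = -847)
X = 497/1143 (X = -497*(-1/1143) = 497/1143 ≈ 0.43482)
k(13) + ((D(36, -16) + A) + X) = (½)*13 + ((-1/108 - 847) + 497/1143) = 13/2 + (-91477/108 + 497/1143) = 13/2 - 11611615/13716 = -11522461/13716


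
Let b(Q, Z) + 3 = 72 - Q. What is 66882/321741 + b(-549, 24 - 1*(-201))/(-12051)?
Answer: 218324/1394211 ≈ 0.15659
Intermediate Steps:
b(Q, Z) = 69 - Q (b(Q, Z) = -3 + (72 - Q) = 69 - Q)
66882/321741 + b(-549, 24 - 1*(-201))/(-12051) = 66882/321741 + (69 - 1*(-549))/(-12051) = 66882*(1/321741) + (69 + 549)*(-1/12051) = 22294/107247 + 618*(-1/12051) = 22294/107247 - 2/39 = 218324/1394211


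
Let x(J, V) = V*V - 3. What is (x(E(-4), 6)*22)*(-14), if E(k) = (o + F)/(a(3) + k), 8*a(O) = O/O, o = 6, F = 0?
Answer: -10164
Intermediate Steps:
a(O) = ⅛ (a(O) = (O/O)/8 = (⅛)*1 = ⅛)
E(k) = 6/(⅛ + k) (E(k) = (6 + 0)/(⅛ + k) = 6/(⅛ + k))
x(J, V) = -3 + V² (x(J, V) = V² - 3 = -3 + V²)
(x(E(-4), 6)*22)*(-14) = ((-3 + 6²)*22)*(-14) = ((-3 + 36)*22)*(-14) = (33*22)*(-14) = 726*(-14) = -10164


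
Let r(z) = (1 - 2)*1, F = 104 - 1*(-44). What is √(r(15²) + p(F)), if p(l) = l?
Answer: 7*√3 ≈ 12.124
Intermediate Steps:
F = 148 (F = 104 + 44 = 148)
r(z) = -1 (r(z) = -1*1 = -1)
√(r(15²) + p(F)) = √(-1 + 148) = √147 = 7*√3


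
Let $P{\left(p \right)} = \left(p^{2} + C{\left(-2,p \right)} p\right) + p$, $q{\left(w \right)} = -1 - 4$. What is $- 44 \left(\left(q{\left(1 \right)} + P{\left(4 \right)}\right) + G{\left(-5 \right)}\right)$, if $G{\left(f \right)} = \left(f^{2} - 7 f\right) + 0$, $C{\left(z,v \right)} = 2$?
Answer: $-3652$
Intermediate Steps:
$q{\left(w \right)} = -5$ ($q{\left(w \right)} = -1 - 4 = -5$)
$G{\left(f \right)} = f^{2} - 7 f$
$P{\left(p \right)} = p^{2} + 3 p$ ($P{\left(p \right)} = \left(p^{2} + 2 p\right) + p = p^{2} + 3 p$)
$- 44 \left(\left(q{\left(1 \right)} + P{\left(4 \right)}\right) + G{\left(-5 \right)}\right) = - 44 \left(\left(-5 + 4 \left(3 + 4\right)\right) - 5 \left(-7 - 5\right)\right) = - 44 \left(\left(-5 + 4 \cdot 7\right) - -60\right) = - 44 \left(\left(-5 + 28\right) + 60\right) = - 44 \left(23 + 60\right) = \left(-44\right) 83 = -3652$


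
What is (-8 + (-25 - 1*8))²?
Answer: 1681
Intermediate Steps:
(-8 + (-25 - 1*8))² = (-8 + (-25 - 8))² = (-8 - 33)² = (-41)² = 1681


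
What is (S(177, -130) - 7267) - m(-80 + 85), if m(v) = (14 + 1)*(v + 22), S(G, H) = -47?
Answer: -7719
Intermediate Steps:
m(v) = 330 + 15*v (m(v) = 15*(22 + v) = 330 + 15*v)
(S(177, -130) - 7267) - m(-80 + 85) = (-47 - 7267) - (330 + 15*(-80 + 85)) = -7314 - (330 + 15*5) = -7314 - (330 + 75) = -7314 - 1*405 = -7314 - 405 = -7719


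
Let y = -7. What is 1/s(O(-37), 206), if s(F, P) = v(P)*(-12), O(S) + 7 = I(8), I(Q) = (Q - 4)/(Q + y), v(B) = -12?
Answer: 1/144 ≈ 0.0069444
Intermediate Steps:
I(Q) = (-4 + Q)/(-7 + Q) (I(Q) = (Q - 4)/(Q - 7) = (-4 + Q)/(-7 + Q))
O(S) = -3 (O(S) = -7 + (-4 + 8)/(-7 + 8) = -7 + 4/1 = -7 + 1*4 = -7 + 4 = -3)
s(F, P) = 144 (s(F, P) = -12*(-12) = 144)
1/s(O(-37), 206) = 1/144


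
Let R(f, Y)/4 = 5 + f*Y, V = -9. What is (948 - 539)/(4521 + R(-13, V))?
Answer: 409/5009 ≈ 0.081653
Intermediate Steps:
R(f, Y) = 20 + 4*Y*f (R(f, Y) = 4*(5 + f*Y) = 4*(5 + Y*f) = 20 + 4*Y*f)
(948 - 539)/(4521 + R(-13, V)) = (948 - 539)/(4521 + (20 + 4*(-9)*(-13))) = 409/(4521 + (20 + 468)) = 409/(4521 + 488) = 409/5009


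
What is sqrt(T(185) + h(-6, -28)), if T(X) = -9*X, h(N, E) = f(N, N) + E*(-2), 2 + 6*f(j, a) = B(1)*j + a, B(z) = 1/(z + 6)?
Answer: 2*I*sqrt(177555)/21 ≈ 40.131*I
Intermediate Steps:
B(z) = 1/(6 + z)
f(j, a) = -1/3 + a/6 + j/42 (f(j, a) = -1/3 + (j/(6 + 1) + a)/6 = -1/3 + (j/7 + a)/6 = -1/3 + (a + j/7)/6 = -1/3 + (a/6 + j/42) = -1/3 + a/6 + j/42)
h(N, E) = -1/3 - 2*E + 4*N/21 (h(N, E) = (-1/3 + N/6 + N/42) + E*(-2) = (-1/3 + 4*N/21) - 2*E = -1/3 - 2*E + 4*N/21)
sqrt(T(185) + h(-6, -28)) = sqrt(-9*185 + (-1/3 - 2*(-28) + (4/21)*(-6))) = sqrt(-1665 + (-1/3 + 56 - 8/7)) = sqrt(-1665 + 1145/21) = sqrt(-33820/21) = 2*I*sqrt(177555)/21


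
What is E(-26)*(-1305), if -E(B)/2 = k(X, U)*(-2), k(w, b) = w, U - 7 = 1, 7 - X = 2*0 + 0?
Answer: -36540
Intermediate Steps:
X = 7 (X = 7 - (2*0 + 0) = 7 - (0 + 0) = 7 - 1*0 = 7 + 0 = 7)
U = 8 (U = 7 + 1 = 8)
E(B) = 28 (E(B) = -14*(-2) = -2*(-14) = 28)
E(-26)*(-1305) = 28*(-1305) = -36540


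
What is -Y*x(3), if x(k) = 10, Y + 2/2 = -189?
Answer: 1900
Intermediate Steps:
Y = -190 (Y = -1 - 189 = -190)
-Y*x(3) = -(-190)*10 = -1*(-1900) = 1900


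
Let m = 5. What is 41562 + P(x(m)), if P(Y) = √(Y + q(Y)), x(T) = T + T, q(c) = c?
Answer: 41562 + 2*√5 ≈ 41567.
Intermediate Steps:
x(T) = 2*T
P(Y) = √2*√Y (P(Y) = √(Y + Y) = √(2*Y) = √2*√Y)
41562 + P(x(m)) = 41562 + √2*√(2*5) = 41562 + √2*√10 = 41562 + 2*√5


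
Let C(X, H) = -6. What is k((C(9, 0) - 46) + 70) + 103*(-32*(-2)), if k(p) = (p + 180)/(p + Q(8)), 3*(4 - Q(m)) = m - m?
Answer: 6601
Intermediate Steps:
Q(m) = 4 (Q(m) = 4 - (m - m)/3 = 4 - ⅓*0 = 4 + 0 = 4)
k(p) = (180 + p)/(4 + p) (k(p) = (p + 180)/(p + 4) = (180 + p)/(4 + p))
k((C(9, 0) - 46) + 70) + 103*(-32*(-2)) = (180 + ((-6 - 46) + 70))/(4 + ((-6 - 46) + 70)) + 103*(-32*(-2)) = (180 + (-52 + 70))/(4 + (-52 + 70)) + 103*64 = (180 + 18)/(4 + 18) + 6592 = 198/22 + 6592 = (1/22)*198 + 6592 = 9 + 6592 = 6601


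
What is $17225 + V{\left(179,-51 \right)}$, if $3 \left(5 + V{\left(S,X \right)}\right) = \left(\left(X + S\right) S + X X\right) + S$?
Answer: $25784$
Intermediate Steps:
$V{\left(S,X \right)} = -5 + \frac{S}{3} + \frac{X^{2}}{3} + \frac{S \left(S + X\right)}{3}$ ($V{\left(S,X \right)} = -5 + \frac{\left(\left(X + S\right) S + X X\right) + S}{3} = -5 + \frac{\left(\left(S + X\right) S + X^{2}\right) + S}{3} = -5 + \frac{\left(S \left(S + X\right) + X^{2}\right) + S}{3} = -5 + \frac{\left(X^{2} + S \left(S + X\right)\right) + S}{3} = -5 + \frac{S + X^{2} + S \left(S + X\right)}{3} = -5 + \left(\frac{S}{3} + \frac{X^{2}}{3} + \frac{S \left(S + X\right)}{3}\right) = -5 + \frac{S}{3} + \frac{X^{2}}{3} + \frac{S \left(S + X\right)}{3}$)
$17225 + V{\left(179,-51 \right)} = 17225 + \left(-5 + \frac{1}{3} \cdot 179 + \frac{179^{2}}{3} + \frac{\left(-51\right)^{2}}{3} + \frac{1}{3} \cdot 179 \left(-51\right)\right) = 17225 + \left(-5 + \frac{179}{3} + \frac{1}{3} \cdot 32041 + \frac{1}{3} \cdot 2601 - 3043\right) = 17225 + \left(-5 + \frac{179}{3} + \frac{32041}{3} + 867 - 3043\right) = 17225 + 8559 = 25784$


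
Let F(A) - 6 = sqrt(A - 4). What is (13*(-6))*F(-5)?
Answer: -468 - 234*I ≈ -468.0 - 234.0*I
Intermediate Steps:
F(A) = 6 + sqrt(-4 + A) (F(A) = 6 + sqrt(A - 4) = 6 + sqrt(-4 + A))
(13*(-6))*F(-5) = (13*(-6))*(6 + sqrt(-4 - 5)) = -78*(6 + sqrt(-9)) = -78*(6 + 3*I) = -468 - 234*I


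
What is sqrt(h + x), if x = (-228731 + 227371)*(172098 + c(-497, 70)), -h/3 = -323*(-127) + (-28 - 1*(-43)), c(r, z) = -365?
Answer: 2*I*sqrt(58419997) ≈ 15287.0*I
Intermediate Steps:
h = -123108 (h = -3*(-323*(-127) + (-28 - 1*(-43))) = -3*(41021 + (-28 + 43)) = -3*(41021 + 15) = -3*41036 = -123108)
x = -233556880 (x = (-228731 + 227371)*(172098 - 365) = -1360*171733 = -233556880)
sqrt(h + x) = sqrt(-123108 - 233556880) = sqrt(-233679988) = 2*I*sqrt(58419997)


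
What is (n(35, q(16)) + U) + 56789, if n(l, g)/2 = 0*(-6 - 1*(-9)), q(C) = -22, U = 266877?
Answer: 323666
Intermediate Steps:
n(l, g) = 0 (n(l, g) = 2*(0*(-6 - 1*(-9))) = 2*(0*(-6 + 9)) = 2*(0*3) = 2*0 = 0)
(n(35, q(16)) + U) + 56789 = (0 + 266877) + 56789 = 266877 + 56789 = 323666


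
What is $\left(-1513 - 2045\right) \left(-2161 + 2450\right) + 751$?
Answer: $-1027511$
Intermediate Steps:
$\left(-1513 - 2045\right) \left(-2161 + 2450\right) + 751 = \left(-3558\right) 289 + 751 = -1028262 + 751 = -1027511$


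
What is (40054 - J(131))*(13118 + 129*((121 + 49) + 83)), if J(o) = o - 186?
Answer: 1835187295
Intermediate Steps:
J(o) = -186 + o
(40054 - J(131))*(13118 + 129*((121 + 49) + 83)) = (40054 - (-186 + 131))*(13118 + 129*((121 + 49) + 83)) = (40054 - 1*(-55))*(13118 + 129*(170 + 83)) = (40054 + 55)*(13118 + 129*253) = 40109*(13118 + 32637) = 40109*45755 = 1835187295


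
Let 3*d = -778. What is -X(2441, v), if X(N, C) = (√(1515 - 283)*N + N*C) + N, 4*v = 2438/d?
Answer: 5128541/1556 - 9764*√77 ≈ -82383.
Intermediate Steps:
d = -778/3 (d = (⅓)*(-778) = -778/3 ≈ -259.33)
v = -3657/1556 (v = (2438/(-778/3))/4 = (2438*(-3/778))/4 = (¼)*(-3657/389) = -3657/1556 ≈ -2.3503)
X(N, C) = N + C*N + 4*N*√77 (X(N, C) = (√1232*N + C*N) + N = ((4*√77)*N + C*N) + N = (4*N*√77 + C*N) + N = (C*N + 4*N*√77) + N = N + C*N + 4*N*√77)
-X(2441, v) = -2441*(1 - 3657/1556 + 4*√77) = -2441*(-2101/1556 + 4*√77) = -(-5128541/1556 + 9764*√77) = 5128541/1556 - 9764*√77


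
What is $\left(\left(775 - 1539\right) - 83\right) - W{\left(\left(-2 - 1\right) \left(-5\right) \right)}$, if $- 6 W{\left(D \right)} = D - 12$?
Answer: $- \frac{1693}{2} \approx -846.5$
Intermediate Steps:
$W{\left(D \right)} = 2 - \frac{D}{6}$ ($W{\left(D \right)} = - \frac{D - 12}{6} = - \frac{-12 + D}{6} = 2 - \frac{D}{6}$)
$\left(\left(775 - 1539\right) - 83\right) - W{\left(\left(-2 - 1\right) \left(-5\right) \right)} = \left(\left(775 - 1539\right) - 83\right) - \left(2 - \frac{\left(-2 - 1\right) \left(-5\right)}{6}\right) = \left(-764 - 83\right) - \left(2 - \frac{\left(-3\right) \left(-5\right)}{6}\right) = -847 - \left(2 - \frac{5}{2}\right) = -847 - - \frac{1}{2} = -847 + \frac{1}{2} = - \frac{1693}{2}$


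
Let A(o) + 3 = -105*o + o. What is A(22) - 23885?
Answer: -26176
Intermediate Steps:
A(o) = -3 - 104*o (A(o) = -3 + (-105*o + o) = -3 - 104*o)
A(22) - 23885 = (-3 - 104*22) - 23885 = (-3 - 2288) - 23885 = -2291 - 23885 = -26176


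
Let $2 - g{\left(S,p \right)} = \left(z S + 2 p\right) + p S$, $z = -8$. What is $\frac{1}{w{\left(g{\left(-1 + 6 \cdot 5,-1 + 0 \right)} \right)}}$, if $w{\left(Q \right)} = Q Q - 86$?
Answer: $\frac{1}{70139} \approx 1.4257 \cdot 10^{-5}$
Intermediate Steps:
$g{\left(S,p \right)} = 2 - 2 p + 8 S - S p$ ($g{\left(S,p \right)} = 2 - \left(\left(- 8 S + 2 p\right) + p S\right) = 2 - \left(\left(- 8 S + 2 p\right) + S p\right) = 2 - \left(- 8 S + 2 p + S p\right) = 2 - 2 p + 8 S - S p$)
$w{\left(Q \right)} = -86 + Q^{2}$ ($w{\left(Q \right)} = Q^{2} - 86 = -86 + Q^{2}$)
$\frac{1}{w{\left(g{\left(-1 + 6 \cdot 5,-1 + 0 \right)} \right)}} = \frac{1}{-86 + \left(2 - 2 \left(-1 + 0\right) + 8 \left(-1 + 6 \cdot 5\right) - \left(-1 + 6 \cdot 5\right) \left(-1 + 0\right)\right)^{2}} = \frac{1}{-86 + \left(2 - -2 + 8 \left(-1 + 30\right) - \left(-1 + 30\right) \left(-1\right)\right)^{2}} = \frac{1}{-86 + \left(2 + 2 + 8 \cdot 29 - 29 \left(-1\right)\right)^{2}} = \frac{1}{-86 + \left(2 + 2 + 232 + 29\right)^{2}} = \frac{1}{-86 + 265^{2}} = \frac{1}{-86 + 70225} = \frac{1}{70139}$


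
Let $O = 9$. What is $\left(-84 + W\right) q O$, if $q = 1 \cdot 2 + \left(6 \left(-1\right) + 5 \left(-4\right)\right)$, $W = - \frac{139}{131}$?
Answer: $\frac{2406888}{131} \approx 18373.0$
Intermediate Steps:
$W = - \frac{139}{131}$ ($W = \left(-139\right) \frac{1}{131} = - \frac{139}{131} \approx -1.0611$)
$q = -24$ ($q = 2 - 26 = -24$)
$\left(-84 + W\right) q O = \left(-84 - \frac{139}{131}\right) \left(\left(-24\right) 9\right) = \left(- \frac{11143}{131}\right) \left(-216\right) = \frac{2406888}{131}$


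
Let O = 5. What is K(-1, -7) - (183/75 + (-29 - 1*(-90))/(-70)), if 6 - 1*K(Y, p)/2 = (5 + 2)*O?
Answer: -20849/350 ≈ -59.569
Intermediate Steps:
K(Y, p) = -58 (K(Y, p) = 12 - 2*(5 + 2)*5 = 12 - 14*5 = 12 - 2*35 = 12 - 70 = -58)
K(-1, -7) - (183/75 + (-29 - 1*(-90))/(-70)) = -58 - (183/75 + (-29 - 1*(-90))/(-70)) = -58 - (183*(1/75) + (-29 + 90)*(-1/70)) = -58 - (61/25 + 61*(-1/70)) = -58 - (61/25 - 61/70) = -58 - 1*549/350 = -58 - 549/350 = -20849/350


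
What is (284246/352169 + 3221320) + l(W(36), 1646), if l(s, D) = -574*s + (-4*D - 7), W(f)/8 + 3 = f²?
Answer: -958859760617/352169 ≈ -2.7227e+6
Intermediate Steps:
W(f) = -24 + 8*f²
l(s, D) = -7 - 574*s - 4*D (l(s, D) = -574*s + (-7 - 4*D) = -7 - 574*s - 4*D)
(284246/352169 + 3221320) + l(W(36), 1646) = (284246/352169 + 3221320) + (-7 - 574*(-24 + 8*36²) - 4*1646) = (284246*(1/352169) + 3221320) + (-7 - 574*(-24 + 8*1296) - 6584) = (284246/352169 + 3221320) + (-7 - 574*(-24 + 10368) - 6584) = 1134449327326/352169 + (-7 - 574*10344 - 6584) = 1134449327326/352169 + (-7 - 5937456 - 6584) = 1134449327326/352169 - 5944047 = -958859760617/352169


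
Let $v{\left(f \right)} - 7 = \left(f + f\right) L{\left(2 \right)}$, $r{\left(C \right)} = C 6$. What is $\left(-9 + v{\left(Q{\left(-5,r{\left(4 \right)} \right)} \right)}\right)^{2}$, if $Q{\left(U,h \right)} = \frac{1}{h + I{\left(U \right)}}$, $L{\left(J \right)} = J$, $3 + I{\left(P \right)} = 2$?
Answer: $\frac{1764}{529} \approx 3.3346$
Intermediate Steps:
$I{\left(P \right)} = -1$ ($I{\left(P \right)} = -3 + 2 = -1$)
$r{\left(C \right)} = 6 C$
$Q{\left(U,h \right)} = \frac{1}{-1 + h}$ ($Q{\left(U,h \right)} = \frac{1}{h - 1} = \frac{1}{-1 + h}$)
$v{\left(f \right)} = 7 + 4 f$ ($v{\left(f \right)} = 7 + \left(f + f\right) 2 = 7 + 2 f 2 = 7 + 4 f$)
$\left(-9 + v{\left(Q{\left(-5,r{\left(4 \right)} \right)} \right)}\right)^{2} = \left(-9 + \left(7 + \frac{4}{-1 + 6 \cdot 4}\right)\right)^{2} = \left(-9 + \left(7 + \frac{4}{-1 + 24}\right)\right)^{2} = \left(-9 + \left(7 + \frac{4}{23}\right)\right)^{2} = \left(-9 + \frac{165}{23}\right)^{2} = \left(- \frac{42}{23}\right)^{2} = \frac{1764}{529}$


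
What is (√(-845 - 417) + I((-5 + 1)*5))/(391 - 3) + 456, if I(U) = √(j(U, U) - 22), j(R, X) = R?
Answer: 456 + I*√42/388 + I*√1262/388 ≈ 456.0 + 0.10826*I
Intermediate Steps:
I(U) = √(-22 + U) (I(U) = √(U - 22) = √(-22 + U))
(√(-845 - 417) + I((-5 + 1)*5))/(391 - 3) + 456 = (√(-845 - 417) + √(-22 + (-5 + 1)*5))/(391 - 3) + 456 = (√(-1262) + √(-22 - 4*5))/388 + 456 = (I*√1262 + √(-22 - 20))*(1/388) + 456 = (I*√1262 + √(-42))*(1/388) + 456 = (I*√1262 + I*√42)*(1/388) + 456 = (I*√42 + I*√1262)*(1/388) + 456 = (I*√42/388 + I*√1262/388) + 456 = 456 + I*√42/388 + I*√1262/388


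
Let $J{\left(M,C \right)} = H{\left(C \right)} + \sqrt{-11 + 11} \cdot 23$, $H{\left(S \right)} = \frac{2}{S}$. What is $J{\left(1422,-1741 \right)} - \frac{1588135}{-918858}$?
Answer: $\frac{2763105319}{1599731778} \approx 1.7272$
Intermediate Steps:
$J{\left(M,C \right)} = \frac{2}{C}$ ($J{\left(M,C \right)} = \frac{2}{C} + \sqrt{-11 + 11} \cdot 23 = \frac{2}{C} + \sqrt{0} \cdot 23 = \frac{2}{C} + 0 \cdot 23 = \frac{2}{C} + 0 = \frac{2}{C}$)
$J{\left(1422,-1741 \right)} - \frac{1588135}{-918858} = \frac{2}{-1741} - \frac{1588135}{-918858} = 2 \left(- \frac{1}{1741}\right) - - \frac{1588135}{918858} = - \frac{2}{1741} + \frac{1588135}{918858} = \frac{2763105319}{1599731778}$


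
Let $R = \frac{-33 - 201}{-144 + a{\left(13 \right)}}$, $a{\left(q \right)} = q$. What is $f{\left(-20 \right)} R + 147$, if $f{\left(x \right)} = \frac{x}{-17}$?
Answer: $\frac{332049}{2227} \approx 149.1$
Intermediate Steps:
$f{\left(x \right)} = - \frac{x}{17}$ ($f{\left(x \right)} = x \left(- \frac{1}{17}\right) = - \frac{x}{17}$)
$R = \frac{234}{131}$ ($R = \frac{-33 - 201}{-144 + 13} = - \frac{234}{-131} = \left(-234\right) \left(- \frac{1}{131}\right) = \frac{234}{131} \approx 1.7863$)
$f{\left(-20 \right)} R + 147 = \left(- \frac{1}{17}\right) \left(-20\right) \frac{234}{131} + 147 = \frac{20}{17} \cdot \frac{234}{131} + 147 = \frac{4680}{2227} + 147 = \frac{332049}{2227}$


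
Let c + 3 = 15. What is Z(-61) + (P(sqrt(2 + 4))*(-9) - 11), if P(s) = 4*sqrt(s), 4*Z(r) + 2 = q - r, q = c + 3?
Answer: 15/2 - 36*6**(1/4) ≈ -48.843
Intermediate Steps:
c = 12 (c = -3 + 15 = 12)
q = 15 (q = 12 + 3 = 15)
Z(r) = 13/4 - r/4 (Z(r) = -1/2 + (15 - r)/4 = -1/2 + (15/4 - r/4) = 13/4 - r/4)
Z(-61) + (P(sqrt(2 + 4))*(-9) - 11) = (13/4 - 1/4*(-61)) + ((4*sqrt(sqrt(2 + 4)))*(-9) - 11) = (13/4 + 61/4) + ((4*sqrt(sqrt(6)))*(-9) - 11) = 37/2 + ((4*6**(1/4))*(-9) - 11) = 37/2 + (-36*6**(1/4) - 11) = 37/2 + (-11 - 36*6**(1/4)) = 15/2 - 36*6**(1/4)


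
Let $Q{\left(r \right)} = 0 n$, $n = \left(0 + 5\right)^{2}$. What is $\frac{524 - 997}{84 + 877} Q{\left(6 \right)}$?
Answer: $0$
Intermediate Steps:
$n = 25$ ($n = 5^{2} = 25$)
$Q{\left(r \right)} = 0$ ($Q{\left(r \right)} = 0 \cdot 25 = 0$)
$\frac{524 - 997}{84 + 877} Q{\left(6 \right)} = \frac{524 - 997}{84 + 877} \cdot 0 = - \frac{473}{961} \cdot 0 = \left(-473\right) \frac{1}{961} \cdot 0 = \left(- \frac{473}{961}\right) 0 = 0$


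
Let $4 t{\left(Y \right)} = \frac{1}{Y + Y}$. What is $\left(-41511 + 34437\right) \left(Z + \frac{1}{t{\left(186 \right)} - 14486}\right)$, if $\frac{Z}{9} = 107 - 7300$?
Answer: $\frac{9871178779688958}{21555167} \approx 4.5795 \cdot 10^{8}$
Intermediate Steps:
$t{\left(Y \right)} = \frac{1}{8 Y}$ ($t{\left(Y \right)} = \frac{1}{4 \left(Y + Y\right)} = \frac{1}{4 \cdot 2 Y} = \frac{\frac{1}{2} \frac{1}{Y}}{4} = \frac{1}{8 Y}$)
$Z = -64737$ ($Z = 9 \left(107 - 7300\right) = 9 \left(-7193\right) = -64737$)
$\left(-41511 + 34437\right) \left(Z + \frac{1}{t{\left(186 \right)} - 14486}\right) = \left(-41511 + 34437\right) \left(-64737 + \frac{1}{\frac{1}{8 \cdot 186} - 14486}\right) = - 7074 \left(-64737 + \frac{1}{\frac{1}{8} \cdot \frac{1}{186} - 14486}\right) = - 7074 \left(-64737 + \frac{1}{\frac{1}{1488} - 14486}\right) = - 7074 \left(-64737 + \frac{1}{- \frac{21555167}{1488}}\right) = - 7074 \left(-64737 - \frac{1488}{21555167}\right) = \left(-7074\right) \left(- \frac{1395416847567}{21555167}\right) = \frac{9871178779688958}{21555167}$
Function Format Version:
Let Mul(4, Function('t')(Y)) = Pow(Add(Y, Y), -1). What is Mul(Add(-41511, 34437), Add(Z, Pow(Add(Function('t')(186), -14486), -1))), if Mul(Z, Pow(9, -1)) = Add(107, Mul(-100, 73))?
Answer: Rational(9871178779688958, 21555167) ≈ 4.5795e+8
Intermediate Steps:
Function('t')(Y) = Mul(Rational(1, 8), Pow(Y, -1)) (Function('t')(Y) = Mul(Rational(1, 4), Pow(Add(Y, Y), -1)) = Mul(Rational(1, 4), Pow(Mul(2, Y), -1)) = Mul(Rational(1, 4), Mul(Rational(1, 2), Pow(Y, -1))) = Mul(Rational(1, 8), Pow(Y, -1)))
Z = -64737 (Z = Mul(9, Add(107, Mul(-100, 73))) = Mul(9, Add(107, -7300)) = Mul(9, -7193) = -64737)
Mul(Add(-41511, 34437), Add(Z, Pow(Add(Function('t')(186), -14486), -1))) = Mul(Add(-41511, 34437), Add(-64737, Pow(Add(Mul(Rational(1, 8), Pow(186, -1)), -14486), -1))) = Mul(-7074, Add(-64737, Pow(Add(Mul(Rational(1, 8), Rational(1, 186)), -14486), -1))) = Mul(-7074, Add(-64737, Pow(Add(Rational(1, 1488), -14486), -1))) = Mul(-7074, Add(-64737, Pow(Rational(-21555167, 1488), -1))) = Mul(-7074, Add(-64737, Rational(-1488, 21555167))) = Mul(-7074, Rational(-1395416847567, 21555167)) = Rational(9871178779688958, 21555167)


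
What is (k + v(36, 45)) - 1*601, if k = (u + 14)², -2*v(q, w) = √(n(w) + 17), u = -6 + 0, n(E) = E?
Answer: -537 - √62/2 ≈ -540.94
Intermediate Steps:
u = -6
v(q, w) = -√(17 + w)/2 (v(q, w) = -√(w + 17)/2 = -√(17 + w)/2)
k = 64 (k = (-6 + 14)² = 8² = 64)
(k + v(36, 45)) - 1*601 = (64 - √(17 + 45)/2) - 1*601 = (64 - √62/2) - 601 = -537 - √62/2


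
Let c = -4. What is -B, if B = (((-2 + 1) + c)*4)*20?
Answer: 400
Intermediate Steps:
B = -400 (B = (((-2 + 1) - 4)*4)*20 = ((-1 - 4)*4)*20 = -5*4*20 = -20*20 = -400)
-B = -1*(-400) = 400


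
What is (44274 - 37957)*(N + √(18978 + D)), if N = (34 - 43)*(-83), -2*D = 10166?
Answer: 4718799 + 6317*√13895 ≈ 5.4634e+6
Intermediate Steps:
D = -5083 (D = -½*10166 = -5083)
N = 747 (N = -9*(-83) = 747)
(44274 - 37957)*(N + √(18978 + D)) = (44274 - 37957)*(747 + √(18978 - 5083)) = 6317*(747 + √13895) = 4718799 + 6317*√13895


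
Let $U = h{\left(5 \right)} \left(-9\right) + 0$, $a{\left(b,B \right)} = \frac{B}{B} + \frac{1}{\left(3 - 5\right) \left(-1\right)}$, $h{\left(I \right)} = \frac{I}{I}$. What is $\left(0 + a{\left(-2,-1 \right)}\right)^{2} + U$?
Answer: $- \frac{27}{4} \approx -6.75$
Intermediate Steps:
$h{\left(I \right)} = 1$
$a{\left(b,B \right)} = \frac{3}{2}$ ($a{\left(b,B \right)} = 1 + \frac{1}{-2} \left(-1\right) = 1 - - \frac{1}{2} = 1 + \frac{1}{2} = \frac{3}{2}$)
$U = -9$ ($U = 1 \left(-9\right) + 0 = -9 + 0 = -9$)
$\left(0 + a{\left(-2,-1 \right)}\right)^{2} + U = \left(0 + \frac{3}{2}\right)^{2} - 9 = \left(\frac{3}{2}\right)^{2} - 9 = \frac{9}{4} - 9 = - \frac{27}{4}$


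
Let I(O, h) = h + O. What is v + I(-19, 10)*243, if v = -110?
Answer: -2297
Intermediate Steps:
I(O, h) = O + h
v + I(-19, 10)*243 = -110 + (-19 + 10)*243 = -110 - 9*243 = -110 - 2187 = -2297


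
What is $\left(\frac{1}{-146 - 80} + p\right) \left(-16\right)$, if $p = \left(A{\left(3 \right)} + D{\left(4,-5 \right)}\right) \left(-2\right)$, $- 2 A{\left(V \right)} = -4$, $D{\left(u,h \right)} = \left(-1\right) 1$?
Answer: $\frac{3624}{113} \approx 32.071$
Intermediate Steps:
$D{\left(u,h \right)} = -1$
$A{\left(V \right)} = 2$ ($A{\left(V \right)} = \left(- \frac{1}{2}\right) \left(-4\right) = 2$)
$p = -2$ ($p = \left(2 - 1\right) \left(-2\right) = 1 \left(-2\right) = -2$)
$\left(\frac{1}{-146 - 80} + p\right) \left(-16\right) = \left(\frac{1}{-146 - 80} - 2\right) \left(-16\right) = \left(\frac{1}{-226} - 2\right) \left(-16\right) = \left(- \frac{1}{226} - 2\right) \left(-16\right) = \left(- \frac{453}{226}\right) \left(-16\right) = \frac{3624}{113}$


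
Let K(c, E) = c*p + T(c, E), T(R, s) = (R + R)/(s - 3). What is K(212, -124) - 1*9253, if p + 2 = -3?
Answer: -1310175/127 ≈ -10316.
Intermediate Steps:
p = -5 (p = -2 - 3 = -5)
T(R, s) = 2*R/(-3 + s) (T(R, s) = (2*R)/(-3 + s) = 2*R/(-3 + s))
K(c, E) = -5*c + 2*c/(-3 + E) (K(c, E) = c*(-5) + 2*c/(-3 + E) = -5*c + 2*c/(-3 + E))
K(212, -124) - 1*9253 = 212*(17 - 5*(-124))/(-3 - 124) - 1*9253 = 212*(17 + 620)/(-127) - 9253 = 212*(-1/127)*637 - 9253 = -135044/127 - 9253 = -1310175/127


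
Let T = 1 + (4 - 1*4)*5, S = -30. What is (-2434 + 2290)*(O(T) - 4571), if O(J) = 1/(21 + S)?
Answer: 658240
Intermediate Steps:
T = 1 (T = 1 + (4 - 4)*5 = 1 + 0*5 = 1 + 0 = 1)
O(J) = -1/9 (O(J) = 1/(21 - 30) = 1/(-9) = -1/9)
(-2434 + 2290)*(O(T) - 4571) = (-2434 + 2290)*(-1/9 - 4571) = -144*(-41140/9) = 658240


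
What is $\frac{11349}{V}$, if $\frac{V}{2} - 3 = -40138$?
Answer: $- \frac{11349}{80270} \approx -0.14139$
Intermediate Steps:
$V = -80270$ ($V = 6 + 2 \left(-40138\right) = 6 - 80276 = -80270$)
$\frac{11349}{V} = \frac{11349}{-80270} = 11349 \left(- \frac{1}{80270}\right) = - \frac{11349}{80270}$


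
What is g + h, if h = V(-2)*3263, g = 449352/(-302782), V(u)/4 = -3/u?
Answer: 2963708322/151391 ≈ 19577.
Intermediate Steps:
V(u) = -12/u (V(u) = 4*(-3/u) = -12/u)
g = -224676/151391 (g = 449352*(-1/302782) = -224676/151391 ≈ -1.4841)
h = 19578 (h = -12/(-2)*3263 = -12*(-½)*3263 = 6*3263 = 19578)
g + h = -224676/151391 + 19578 = 2963708322/151391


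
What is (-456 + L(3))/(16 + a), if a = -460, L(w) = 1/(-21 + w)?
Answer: 8209/7992 ≈ 1.0272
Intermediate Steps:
(-456 + L(3))/(16 + a) = (-456 + 1/(-21 + 3))/(16 - 460) = (-456 + 1/(-18))/(-444) = (-456 - 1/18)*(-1/444) = -8209/18*(-1/444) = 8209/7992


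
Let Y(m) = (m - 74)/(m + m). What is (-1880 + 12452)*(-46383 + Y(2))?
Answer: -490551372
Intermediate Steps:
Y(m) = (-74 + m)/(2*m) (Y(m) = (-74 + m)/((2*m)) = (-74 + m)*(1/(2*m)) = (-74 + m)/(2*m))
(-1880 + 12452)*(-46383 + Y(2)) = (-1880 + 12452)*(-46383 + (1/2)*(-74 + 2)/2) = 10572*(-46383 + (1/2)*(1/2)*(-72)) = 10572*(-46383 - 18) = 10572*(-46401) = -490551372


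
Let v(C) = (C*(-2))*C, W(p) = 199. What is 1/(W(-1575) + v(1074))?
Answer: -1/2306753 ≈ -4.3351e-7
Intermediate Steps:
v(C) = -2*C**2 (v(C) = (-2*C)*C = -2*C**2)
1/(W(-1575) + v(1074)) = 1/(199 - 2*1074**2) = 1/(199 - 2*1153476) = 1/(199 - 2306952) = 1/(-2306753) = -1/2306753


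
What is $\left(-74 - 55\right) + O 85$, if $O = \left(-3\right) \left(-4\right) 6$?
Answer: $5991$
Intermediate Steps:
$O = 72$ ($O = 12 \cdot 6 = 72$)
$\left(-74 - 55\right) + O 85 = \left(-74 - 55\right) + 72 \cdot 85 = -129 + 6120 = 5991$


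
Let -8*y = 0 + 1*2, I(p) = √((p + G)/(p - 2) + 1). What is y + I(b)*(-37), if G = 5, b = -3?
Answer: -¼ - 37*√15/5 ≈ -28.910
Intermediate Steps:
I(p) = √(1 + (5 + p)/(-2 + p)) (I(p) = √((p + 5)/(p - 2) + 1) = √((5 + p)/(-2 + p) + 1) = √(1 + (5 + p)/(-2 + p)))
y = -¼ (y = -(0 + 1*2)/8 = -(0 + 2)/8 = -⅛*2 = -¼ ≈ -0.25000)
y + I(b)*(-37) = -¼ + √((3 + 2*(-3))/(-2 - 3))*(-37) = -¼ + √((3 - 6)/(-5))*(-37) = -¼ + √(-⅕*(-3))*(-37) = -¼ + √(⅗)*(-37) = -¼ + (√15/5)*(-37) = -¼ - 37*√15/5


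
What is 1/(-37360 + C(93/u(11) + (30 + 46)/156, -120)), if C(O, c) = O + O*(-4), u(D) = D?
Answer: -143/5346316 ≈ -2.6747e-5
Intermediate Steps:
C(O, c) = -3*O (C(O, c) = O - 4*O = -3*O)
1/(-37360 + C(93/u(11) + (30 + 46)/156, -120)) = 1/(-37360 - 3*(93/11 + (30 + 46)/156)) = 1/(-37360 - 3*(93*(1/11) + 76*(1/156))) = 1/(-37360 - 3*(93/11 + 19/39)) = 1/(-37360 - 3*3836/429) = 1/(-37360 - 3836/143) = 1/(-5346316/143) = -143/5346316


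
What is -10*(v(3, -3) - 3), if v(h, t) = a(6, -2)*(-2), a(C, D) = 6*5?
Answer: 630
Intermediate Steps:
a(C, D) = 30
v(h, t) = -60 (v(h, t) = 30*(-2) = -60)
-10*(v(3, -3) - 3) = -10*(-60 - 3) = -10*(-63) = 630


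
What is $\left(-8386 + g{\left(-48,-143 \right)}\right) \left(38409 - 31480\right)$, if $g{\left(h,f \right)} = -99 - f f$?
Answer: $-200483686$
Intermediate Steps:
$g{\left(h,f \right)} = -99 - f^{2}$
$\left(-8386 + g{\left(-48,-143 \right)}\right) \left(38409 - 31480\right) = \left(-8386 - 20548\right) \left(38409 - 31480\right) = \left(-8386 - 20548\right) 6929 = \left(-28934\right) 6929 = -200483686$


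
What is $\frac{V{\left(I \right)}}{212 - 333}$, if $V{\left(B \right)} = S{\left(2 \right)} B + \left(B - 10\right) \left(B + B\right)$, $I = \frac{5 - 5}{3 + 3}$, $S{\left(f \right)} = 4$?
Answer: $0$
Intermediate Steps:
$I = 0$ ($I = \frac{0}{6} = 0 \cdot \frac{1}{6} = 0$)
$V{\left(B \right)} = 4 B + 2 B \left(-10 + B\right)$ ($V{\left(B \right)} = 4 B + \left(B - 10\right) \left(B + B\right) = 4 B + \left(-10 + B\right) 2 B = 4 B + 2 B \left(-10 + B\right)$)
$\frac{V{\left(I \right)}}{212 - 333} = \frac{2 \cdot 0 \left(-8 + 0\right)}{212 - 333} = \frac{2 \cdot 0 \left(-8\right)}{-121} = \left(- \frac{1}{121}\right) 0 = 0$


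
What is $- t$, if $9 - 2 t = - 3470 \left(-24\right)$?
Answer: $\frac{83271}{2} \approx 41636.0$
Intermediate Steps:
$t = - \frac{83271}{2}$ ($t = \frac{9}{2} - \frac{\left(-1\right) 3470 \left(-24\right)}{2} = \frac{9}{2} - \frac{\left(-1\right) \left(-83280\right)}{2} = \frac{9}{2} - 41640 = - \frac{83271}{2} \approx -41636.0$)
$- t = \left(-1\right) \left(- \frac{83271}{2}\right) = \frac{83271}{2}$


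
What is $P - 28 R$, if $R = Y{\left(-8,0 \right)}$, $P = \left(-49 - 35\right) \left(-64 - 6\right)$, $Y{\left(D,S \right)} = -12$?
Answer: $6216$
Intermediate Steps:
$P = 5880$ ($P = \left(-84\right) \left(-70\right) = 5880$)
$R = -12$
$P - 28 R = 5880 - -336 = 5880 + 336 = 6216$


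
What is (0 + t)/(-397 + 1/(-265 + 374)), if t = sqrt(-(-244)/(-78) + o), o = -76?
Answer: -109*I*sqrt(120354)/1687608 ≈ -0.022407*I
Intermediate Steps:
t = I*sqrt(120354)/39 (t = sqrt(-(-244)/(-78) - 76) = sqrt(-(-244)*(-1)/78 - 76) = sqrt(-1*122/39 - 76) = sqrt(-122/39 - 76) = sqrt(-3086/39) = I*sqrt(120354)/39 ≈ 8.8954*I)
(0 + t)/(-397 + 1/(-265 + 374)) = (0 + I*sqrt(120354)/39)/(-397 + 1/(-265 + 374)) = (I*sqrt(120354)/39)/(-397 + 1/109) = (I*sqrt(120354)/39)/(-43272/109) = (I*sqrt(120354)/39)*(-109/43272) = -109*I*sqrt(120354)/1687608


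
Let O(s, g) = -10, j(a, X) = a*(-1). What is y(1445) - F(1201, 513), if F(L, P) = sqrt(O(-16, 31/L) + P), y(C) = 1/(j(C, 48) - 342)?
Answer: -1/1787 - sqrt(503) ≈ -22.428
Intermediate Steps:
j(a, X) = -a
y(C) = 1/(-342 - C) (y(C) = 1/(-C - 342) = 1/(-342 - C))
F(L, P) = sqrt(-10 + P)
y(1445) - F(1201, 513) = -1/(342 + 1445) - sqrt(-10 + 513) = -1/1787 - sqrt(503)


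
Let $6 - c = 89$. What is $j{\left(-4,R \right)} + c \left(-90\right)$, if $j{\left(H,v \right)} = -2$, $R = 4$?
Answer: $7468$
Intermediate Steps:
$c = -83$ ($c = 6 - 89 = -83$)
$j{\left(-4,R \right)} + c \left(-90\right) = -2 - -7470 = -2 + 7470 = 7468$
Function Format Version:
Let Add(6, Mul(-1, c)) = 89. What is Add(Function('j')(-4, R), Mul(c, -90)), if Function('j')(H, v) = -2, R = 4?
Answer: 7468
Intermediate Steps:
c = -83 (c = Add(6, Mul(-1, 89)) = Add(6, -89) = -83)
Add(Function('j')(-4, R), Mul(c, -90)) = Add(-2, Mul(-83, -90)) = Add(-2, 7470) = 7468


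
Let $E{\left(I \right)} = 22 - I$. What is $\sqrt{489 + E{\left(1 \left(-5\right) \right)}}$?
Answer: $2 \sqrt{129} \approx 22.716$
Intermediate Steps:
$\sqrt{489 + E{\left(1 \left(-5\right) \right)}} = \sqrt{489 + \left(22 - 1 \left(-5\right)\right)} = \sqrt{489 + \left(22 - -5\right)} = \sqrt{489 + \left(22 + 5\right)} = \sqrt{489 + 27} = \sqrt{516} = 2 \sqrt{129}$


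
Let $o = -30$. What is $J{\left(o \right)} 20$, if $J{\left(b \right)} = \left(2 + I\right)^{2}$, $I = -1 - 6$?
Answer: $500$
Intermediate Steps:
$I = -7$ ($I = -1 - 6 = -7$)
$J{\left(b \right)} = 25$ ($J{\left(b \right)} = \left(2 - 7\right)^{2} = \left(-5\right)^{2} = 25$)
$J{\left(o \right)} 20 = 25 \cdot 20 = 500$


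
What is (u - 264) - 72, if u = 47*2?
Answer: -242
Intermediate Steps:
u = 94
(u - 264) - 72 = (94 - 264) - 72 = -170 - 72 = -242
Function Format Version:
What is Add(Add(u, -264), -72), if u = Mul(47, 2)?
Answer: -242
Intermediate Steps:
u = 94
Add(Add(u, -264), -72) = Add(Add(94, -264), -72) = Add(-170, -72) = -242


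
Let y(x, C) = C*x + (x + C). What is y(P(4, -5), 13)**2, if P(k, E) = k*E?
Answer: 71289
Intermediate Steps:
P(k, E) = E*k
y(x, C) = C + x + C*x (y(x, C) = C*x + (C + x) = C + x + C*x)
y(P(4, -5), 13)**2 = (13 - 5*4 + 13*(-5*4))**2 = (13 - 20 + 13*(-20))**2 = (13 - 20 - 260)**2 = (-267)**2 = 71289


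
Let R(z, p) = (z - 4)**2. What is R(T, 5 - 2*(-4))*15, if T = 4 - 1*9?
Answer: 1215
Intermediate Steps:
T = -5 (T = 4 - 9 = -5)
R(z, p) = (-4 + z)**2
R(T, 5 - 2*(-4))*15 = (-4 - 5)**2*15 = (-9)**2*15 = 81*15 = 1215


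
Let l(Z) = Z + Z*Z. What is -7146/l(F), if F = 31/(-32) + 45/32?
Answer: -1829376/161 ≈ -11363.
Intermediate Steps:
F = 7/16 (F = 31*(-1/32) + 45*(1/32) = -31/32 + 45/32 = 7/16 ≈ 0.43750)
l(Z) = Z + Z²
-7146/l(F) = -7146*16/(7*(1 + 7/16)) = -7146/((7/16)*(23/16)) = -7146/161/256 = -7146*256/161 = -1829376/161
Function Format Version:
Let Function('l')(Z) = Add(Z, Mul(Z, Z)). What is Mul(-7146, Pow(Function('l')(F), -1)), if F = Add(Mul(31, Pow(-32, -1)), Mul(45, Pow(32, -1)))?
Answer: Rational(-1829376, 161) ≈ -11363.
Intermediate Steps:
F = Rational(7, 16) (F = Add(Mul(31, Rational(-1, 32)), Mul(45, Rational(1, 32))) = Add(Rational(-31, 32), Rational(45, 32)) = Rational(7, 16) ≈ 0.43750)
Function('l')(Z) = Add(Z, Pow(Z, 2))
Mul(-7146, Pow(Function('l')(F), -1)) = Mul(-7146, Pow(Mul(Rational(7, 16), Add(1, Rational(7, 16))), -1)) = Mul(-7146, Pow(Mul(Rational(7, 16), Rational(23, 16)), -1)) = Mul(-7146, Pow(Rational(161, 256), -1)) = Mul(-7146, Rational(256, 161)) = Rational(-1829376, 161)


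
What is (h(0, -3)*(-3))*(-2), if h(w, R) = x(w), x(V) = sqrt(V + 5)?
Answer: 6*sqrt(5) ≈ 13.416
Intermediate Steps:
x(V) = sqrt(5 + V)
h(w, R) = sqrt(5 + w)
(h(0, -3)*(-3))*(-2) = (sqrt(5 + 0)*(-3))*(-2) = (sqrt(5)*(-3))*(-2) = -3*sqrt(5)*(-2) = 6*sqrt(5)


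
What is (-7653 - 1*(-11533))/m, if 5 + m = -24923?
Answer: -485/3116 ≈ -0.15565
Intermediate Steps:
m = -24928 (m = -5 - 24923 = -24928)
(-7653 - 1*(-11533))/m = (-7653 - 1*(-11533))/(-24928) = (-7653 + 11533)*(-1/24928) = 3880*(-1/24928) = -485/3116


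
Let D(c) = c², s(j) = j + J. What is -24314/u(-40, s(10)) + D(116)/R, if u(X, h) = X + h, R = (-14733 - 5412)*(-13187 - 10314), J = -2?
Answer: 5755460095561/7574842320 ≈ 759.81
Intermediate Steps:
s(j) = -2 + j (s(j) = j - 2 = -2 + j)
R = 473427645 (R = -20145*(-23501) = 473427645)
-24314/u(-40, s(10)) + D(116)/R = -24314/(-40 + (-2 + 10)) + 116²/473427645 = -24314/(-40 + 8) + 13456*(1/473427645) = -24314/(-32) + 13456/473427645 = -24314*(-1/32) + 13456/473427645 = 12157/16 + 13456/473427645 = 5755460095561/7574842320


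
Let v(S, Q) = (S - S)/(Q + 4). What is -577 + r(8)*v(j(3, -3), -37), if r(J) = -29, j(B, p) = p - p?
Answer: -577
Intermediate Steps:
j(B, p) = 0
v(S, Q) = 0 (v(S, Q) = 0/(4 + Q) = 0)
-577 + r(8)*v(j(3, -3), -37) = -577 - 29*0 = -577 + 0 = -577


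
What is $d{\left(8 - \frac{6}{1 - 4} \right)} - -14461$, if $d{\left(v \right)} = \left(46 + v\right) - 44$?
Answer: $14473$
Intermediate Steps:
$d{\left(v \right)} = 2 + v$
$d{\left(8 - \frac{6}{1 - 4} \right)} - -14461 = \left(2 + \left(8 - \frac{6}{1 - 4}\right)\right) - -14461 = \left(2 + \left(8 - \frac{6}{-3}\right)\right) + 14461 = \left(2 + \left(8 - -2\right)\right) + 14461 = \left(2 + \left(8 + 2\right)\right) + 14461 = \left(2 + 10\right) + 14461 = 12 + 14461 = 14473$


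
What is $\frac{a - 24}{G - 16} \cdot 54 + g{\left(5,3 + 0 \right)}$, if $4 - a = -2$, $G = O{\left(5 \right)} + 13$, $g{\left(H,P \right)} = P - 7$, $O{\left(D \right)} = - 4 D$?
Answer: $\frac{880}{23} \approx 38.261$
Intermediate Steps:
$g{\left(H,P \right)} = -7 + P$ ($g{\left(H,P \right)} = P - 7 = -7 + P$)
$G = -7$ ($G = \left(-4\right) 5 + 13 = -20 + 13 = -7$)
$a = 6$ ($a = 4 - -2 = 4 + 2 = 6$)
$\frac{a - 24}{G - 16} \cdot 54 + g{\left(5,3 + 0 \right)} = \frac{6 - 24}{-7 - 16} \cdot 54 + \left(-7 + \left(3 + 0\right)\right) = - \frac{18}{-23} \cdot 54 + \left(-7 + 3\right) = \left(-18\right) \left(- \frac{1}{23}\right) 54 - 4 = \frac{18}{23} \cdot 54 - 4 = \frac{972}{23} - 4 = \frac{880}{23}$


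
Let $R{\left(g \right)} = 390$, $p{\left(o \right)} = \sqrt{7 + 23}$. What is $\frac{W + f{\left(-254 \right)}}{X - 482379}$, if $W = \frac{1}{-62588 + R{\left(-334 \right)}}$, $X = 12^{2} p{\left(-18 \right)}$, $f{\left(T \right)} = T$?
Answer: $\frac{362893560907}{689180133644718} + \frac{18055192 \sqrt{30}}{114863355607453} \approx 0.00052742$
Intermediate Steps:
$p{\left(o \right)} = \sqrt{30}$
$X = 144 \sqrt{30}$ ($X = 12^{2} \sqrt{30} = 144 \sqrt{30} \approx 788.72$)
$W = - \frac{1}{62198}$ ($W = \frac{1}{-62588 + 390} = \frac{1}{-62198} = - \frac{1}{62198} \approx -1.6078 \cdot 10^{-5}$)
$\frac{W + f{\left(-254 \right)}}{X - 482379} = \frac{- \frac{1}{62198} - 254}{144 \sqrt{30} - 482379} = - \frac{15798293}{62198 \left(-482379 + 144 \sqrt{30}\right)}$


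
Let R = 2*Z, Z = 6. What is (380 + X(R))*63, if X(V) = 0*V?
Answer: 23940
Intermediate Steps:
R = 12 (R = 2*6 = 12)
X(V) = 0
(380 + X(R))*63 = (380 + 0)*63 = 380*63 = 23940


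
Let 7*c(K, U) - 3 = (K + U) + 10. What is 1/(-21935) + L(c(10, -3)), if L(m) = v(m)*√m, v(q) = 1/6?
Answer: -1/21935 + √35/21 ≈ 0.28167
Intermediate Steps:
v(q) = ⅙
c(K, U) = 13/7 + K/7 + U/7 (c(K, U) = 3/7 + ((K + U) + 10)/7 = 3/7 + (10 + K + U)/7 = 3/7 + (10/7 + K/7 + U/7) = 13/7 + K/7 + U/7)
L(m) = √m/6
1/(-21935) + L(c(10, -3)) = 1/(-21935) + √(13/7 + (⅐)*10 + (⅐)*(-3))/6 = -1/21935 + √(13/7 + 10/7 - 3/7)/6 = -1/21935 + √(20/7)/6 = -1/21935 + (2*√35/7)/6 = -1/21935 + √35/21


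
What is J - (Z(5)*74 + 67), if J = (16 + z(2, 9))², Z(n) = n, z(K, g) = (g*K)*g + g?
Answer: 34532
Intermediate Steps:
z(K, g) = g + K*g² (z(K, g) = (K*g)*g + g = K*g² + g = g + K*g²)
J = 34969 (J = (16 + 9*(1 + 2*9))² = (16 + 9*(1 + 18))² = (16 + 9*19)² = (16 + 171)² = 187² = 34969)
J - (Z(5)*74 + 67) = 34969 - (5*74 + 67) = 34969 - (370 + 67) = 34969 - 1*437 = 34969 - 437 = 34532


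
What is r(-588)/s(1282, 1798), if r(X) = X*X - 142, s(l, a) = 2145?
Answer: 345602/2145 ≈ 161.12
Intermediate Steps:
r(X) = -142 + X² (r(X) = X² - 142 = -142 + X²)
r(-588)/s(1282, 1798) = (-142 + (-588)²)/2145 = (-142 + 345744)*(1/2145) = 345602*(1/2145) = 345602/2145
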